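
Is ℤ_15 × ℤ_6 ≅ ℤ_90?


Comparing ℤ_15 × ℤ_6 and ℤ_90:
gcd(15,6) = 3 ≠ 1. Max element order in ℤ_15×ℤ_6 is lcm(15,6) = 30 < 90, so it has no element of order 90

No, ℤ_15 × ℤ_6 ≇ ℤ_90


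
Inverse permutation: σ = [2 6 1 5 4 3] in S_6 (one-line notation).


To find σ⁻¹, swap domain and range:
σ(1) = 2 → σ⁻¹(2) = 1
σ(2) = 6 → σ⁻¹(6) = 2
σ(3) = 1 → σ⁻¹(1) = 3
σ(4) = 5 → σ⁻¹(5) = 4
σ(5) = 4 → σ⁻¹(4) = 5
σ(6) = 3 → σ⁻¹(3) = 6

σ⁻¹ = [3 1 6 5 4 2]


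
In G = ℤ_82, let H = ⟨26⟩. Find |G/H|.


|⟨26⟩| = n / gcd(26, 82) = 82 / 2 = 41
H is normal (ℤ_82 is abelian).
|G/H| = |G| / |H| = 82 / 41 = 2

|G/H| = 2


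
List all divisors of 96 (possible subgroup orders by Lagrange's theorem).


Lagrange's theorem: |H| divides |G|
|G| = 96
Divisors of 96: 1, 2, 3, 4, 6, 8, 12, 16, 24, 32, 48, 96

Possible subgroup orders: {1, 2, 3, 4, 6, 8, 12, 16, 24, 32, 48, 96}


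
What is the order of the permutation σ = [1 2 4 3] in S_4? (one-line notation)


Cycle decomposition: (3 4)
Cycle lengths: 2
Order = lcm(2) = 2

ord(σ) = 2


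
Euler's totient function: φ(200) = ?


Factor n: 200 = 2^3 × 5^2
φ(n) = n · ∏(1 - 1/p) over distinct primes p | n
φ(200) = 200 · (1 - 1/2) · (1 - 1/5) = 80

φ(200) = 80


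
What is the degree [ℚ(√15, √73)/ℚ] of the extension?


[ℚ(√15,√73):ℚ] = [ℚ(√15,√73):ℚ(√15)]·[ℚ(√15):ℚ] = 2·2 = 4

[ℚ(√15, √73)/ℚ] = 4


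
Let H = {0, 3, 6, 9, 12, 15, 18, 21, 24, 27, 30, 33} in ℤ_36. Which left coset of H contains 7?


7 + H = {7 + h (mod 36) : h ∈ H}
7+0=7, 7+3=10, 7+6=13, 7+9=16, 7+12=19, 7+15=22, 7+18=25, 7+21=28, 7+24=31, 7+27=34, 7+30=1, 7+33=4
7 + H = {1, 4, 7, 10, 13, 16, 19, 22, 25, 28, 31, 34} = 1 + H

7 + H = {1, 4, 7, 10, 13, 16, 19, 22, 25, 28, 31, 34}


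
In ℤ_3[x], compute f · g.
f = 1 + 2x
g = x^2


Expand and collect like terms; reduce coefficients mod 3:
x^0: 1·0 = 0 ≡ 0 (mod 3)
x^1: 1·0 + 2·0 = 0 ≡ 0 (mod 3)
x^2: 1·1 + 2·0 = 1 ≡ 1 (mod 3)
x^3: 2·1 = 2 ≡ 2 (mod 3)
Result: x^2 + 2x^3

f · g = x^2 + 2x^3


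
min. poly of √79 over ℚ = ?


√79 satisfies x² - 79 = 0, irreducible over ℚ since 79 is squarefree

Minimal polynomial: x² - 79


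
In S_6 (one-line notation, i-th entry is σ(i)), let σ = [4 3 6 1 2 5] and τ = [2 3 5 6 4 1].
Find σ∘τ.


σ∘τ: apply τ first, then σ
1 →τ 2 →σ 3
2 →τ 3 →σ 6
3 →τ 5 →σ 2
4 →τ 6 →σ 5
5 →τ 4 →σ 1
6 →τ 1 →σ 4

σ∘τ = [3 6 2 5 1 4]


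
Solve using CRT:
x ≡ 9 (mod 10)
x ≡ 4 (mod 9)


m₁ = 10, m₂ = 9, gcd = 1, so CRT applies. M = m₁·m₂ = 90
Let M₁ = M/m₁ = 9, M₂ = M/m₂ = 10
Find y₁ ≡ M₁⁻¹ (mod m₁): 9⁻¹ ≡ 9 (mod 10)
Find y₂ ≡ M₂⁻¹ (mod m₂): 10⁻¹ ≡ 1 (mod 9)
x = a₁·M₁·y₁ + a₂·M₂·y₂ = 9·9·9 + 4·10·1 = 769
Reduce mod 90: x ≡ 49
Check: 49 mod 10 = 9 ✓, 49 mod 9 = 4 ✓

x ≡ 49 (mod 90)


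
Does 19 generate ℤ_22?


g generates ℤ_n iff gcd(g, n) = 1
gcd(19, 22) = 1
Since gcd = 1, 19 is a generator.

Yes, 19 generates ℤ_22


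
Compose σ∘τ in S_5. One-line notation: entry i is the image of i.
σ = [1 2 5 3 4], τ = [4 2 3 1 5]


σ∘τ: apply τ first, then σ
1 →τ 4 →σ 3
2 →τ 2 →σ 2
3 →τ 3 →σ 5
4 →τ 1 →σ 1
5 →τ 5 →σ 4

σ∘τ = [3 2 5 1 4]


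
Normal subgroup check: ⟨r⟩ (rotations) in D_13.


H = ⟨r⟩ (rotations) in D_13
The rotation subgroup ⟨r⟩ has index 2 in D_13, so it is normal

Yes, normal subgroup


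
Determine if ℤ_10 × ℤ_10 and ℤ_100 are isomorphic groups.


Comparing ℤ_10 × ℤ_10 and ℤ_100:
gcd(10,10) = 10 ≠ 1. Max element order in ℤ_10×ℤ_10 is lcm(10,10) = 10 < 100, so it has no element of order 100

No, ℤ_10 × ℤ_10 ≇ ℤ_100


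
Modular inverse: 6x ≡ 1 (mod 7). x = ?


Use the extended Euclidean algorithm to write 1 = 6·s + 7·t; then s mod 7 is the inverse.
Euclidean algorithm:
  6 = 0·7 + 6
  7 = 1·6 + 1
  6 = 6·1 + 0
gcd(6,7) = 1
Back-substitution gives: 6·(-1) + 7·(1) = 1
So 6⁻¹ ≡ -1 ≡ 6 (mod 7)
Check: 6 × 6 = 36 ≡ 1 (mod 7) ✓

6⁻¹ ≡ 6 (mod 7)


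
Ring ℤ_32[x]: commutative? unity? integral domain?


ℤ_32 has zero divisors (2·16 ≡ 0), and these lift to constant zero divisors in ℤ_32[x]; so not an integral domain
Commutative: Yes
Integral domain: No
Has unity: Yes

ℤ_32[x]: Commutative=Yes, Unity=Yes


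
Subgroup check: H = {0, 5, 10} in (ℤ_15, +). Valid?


Subgroup test for H = {0, 5, 10} in (ℤ_15, +):
(1) 0 ∈ H? Yes
(2) Closure: for all a,b ∈ H, (a+b) mod 15 ∈ H? Yes
(3) Inverses: for all a ∈ H, -a mod 15 ∈ H? Yes

Yes, H is a subgroup of ℤ_15


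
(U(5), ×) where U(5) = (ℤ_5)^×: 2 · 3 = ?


Operation: multiplication mod 5
2 · 3 = (a × b) mod 5 with a = 2, b = 3

2 · 3 = 1


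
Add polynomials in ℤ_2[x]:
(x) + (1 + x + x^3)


Add coefficients mod 2:
x^0: 0 + 1 = 1 (mod 2)
x^1: 1 + 1 = 0 (mod 2)
x^2: 0 + 0 = 0 (mod 2)
x^3: 0 + 1 = 1 (mod 2)
Result: 1 + x^3

f + g = 1 + x^3


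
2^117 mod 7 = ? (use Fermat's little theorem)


Fermat's little theorem: if p is prime and gcd(a,p)=1, then a^(p-1) ≡ 1 (mod p)
p = 7 is prime, gcd(2,7) = 1
Reduce exponent: 117 mod 6 = 3
So 2^117 ≡ 2^3 (mod 7)
2^3 mod 7 = 1

2^117 ≡ 1 (mod 7)


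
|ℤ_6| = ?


ℤ_n has n elements.

|ℤ_6| = 6


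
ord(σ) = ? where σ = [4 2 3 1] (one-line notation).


Cycle decomposition: (1 4)
Cycle lengths: 2
Order = lcm(2) = 2

ord(σ) = 2


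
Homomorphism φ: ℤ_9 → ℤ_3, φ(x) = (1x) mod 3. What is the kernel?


Kernel = preimage of identity
ker(φ) = {x ∈ ℤ_9 : 1x ≡ 0 (mod 3)}. Since 3 | 9, φ is well-defined. The kernel is the cyclic subgroup ⟨3⟩ of ℤ_9 (order 3), i.e. {0, 3, 6}

ker(φ) = {0, 3, 6}


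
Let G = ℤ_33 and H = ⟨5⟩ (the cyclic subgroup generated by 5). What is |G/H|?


|⟨5⟩| = n / gcd(5, 33) = 33 / 1 = 33
H is normal (ℤ_33 is abelian).
|G/H| = |G| / |H| = 33 / 33 = 1

|G/H| = 1


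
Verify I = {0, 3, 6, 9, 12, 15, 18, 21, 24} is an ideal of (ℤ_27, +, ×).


Check ideal conditions for I = {0, 3, 6, 9, 12, 15, 18, 21, 24} in ℤ_27:
(1) I is an additive subgroup? Yes
(2) For r ∈ ℤ_27 and a ∈ I: r·a ∈ I? Yes

Yes, I is an ideal of ℤ_27


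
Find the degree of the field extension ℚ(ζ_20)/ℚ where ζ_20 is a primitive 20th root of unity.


[ℚ(ζ_n):ℚ] = deg Φ_n(x) = φ(n). Here φ(20) = 8

[ℚ(ζ_20)/ℚ where ζ_20 is a primitive 20th root of unity] = 8


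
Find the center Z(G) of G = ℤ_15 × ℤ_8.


Z(G) = {g ∈ G | gx = xg for all x ∈ G}
Direct product of abelian groups is abelian, so Z(G) = G

Z(ℤ_15 × ℤ_8) = ℤ_15 × ℤ_8


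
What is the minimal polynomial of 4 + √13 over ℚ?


Let α = 4 + √13. Then α - 4 = √13, so (α - 4)² = 13, giving α² - 8α + 3 = 0. Degree 2 and α ∉ ℚ, so this is the minimal polynomial.

Minimal polynomial: x² - 8x + 3


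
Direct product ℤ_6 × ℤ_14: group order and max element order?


|ℤ_6 × ℤ_14| = 6 × 14 = 84
Max element order = lcm(6,14) = 42
Cyclic? No (gcd=2)

|ℤ_6×ℤ_14| = 84, max element order = 42


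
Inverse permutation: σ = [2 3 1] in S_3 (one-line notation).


To find σ⁻¹, swap domain and range:
σ(1) = 2 → σ⁻¹(2) = 1
σ(2) = 3 → σ⁻¹(3) = 2
σ(3) = 1 → σ⁻¹(1) = 3

σ⁻¹ = [3 1 2]


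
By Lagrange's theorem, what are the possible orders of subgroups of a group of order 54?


Lagrange's theorem: |H| divides |G|
|G| = 54
Divisors of 54: 1, 2, 3, 6, 9, 18, 27, 54

Possible subgroup orders: {1, 2, 3, 6, 9, 18, 27, 54}


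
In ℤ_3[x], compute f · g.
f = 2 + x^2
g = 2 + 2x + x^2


Expand and collect like terms; reduce coefficients mod 3:
x^0: 2·2 = 4 ≡ 1 (mod 3)
x^1: 2·2 + 0·2 = 4 ≡ 1 (mod 3)
x^2: 2·1 + 0·2 + 1·2 = 4 ≡ 1 (mod 3)
x^3: 0·1 + 1·2 = 2 ≡ 2 (mod 3)
x^4: 1·1 = 1 ≡ 1 (mod 3)
Result: 1 + x + x^2 + 2x^3 + x^4

f · g = 1 + x + x^2 + 2x^3 + x^4


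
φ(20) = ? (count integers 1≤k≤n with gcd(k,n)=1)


φ(n) = count of k ∈ {1,...,n} with gcd(k,n)=1
Coprimes to 20: {1, 3, 7, 9, 11, 13, 17, 19}
Count: 8

φ(20) = 8


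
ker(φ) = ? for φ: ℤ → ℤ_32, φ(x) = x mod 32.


Kernel = preimage of identity
ker(φ) = {x ∈ ℤ : x ≡ 0 (mod 32)} = 32ℤ = {0, ±32, ±64, ...}

ker(φ) = 32ℤ


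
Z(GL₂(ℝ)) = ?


Z(G) = {g ∈ G | gx = xg for all x ∈ G}
Only scalar multiples of the identity commute with all invertible matrices

Z(GL₂(ℝ)) = {aI : a ∈ ℝ, a ≠ 0}


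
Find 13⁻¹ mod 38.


Use the extended Euclidean algorithm to write 1 = 13·s + 38·t; then s mod 38 is the inverse.
Euclidean algorithm:
  13 = 0·38 + 13
  38 = 2·13 + 12
  13 = 1·12 + 1
  12 = 12·1 + 0
gcd(13,38) = 1
Back-substitution gives: 13·(3) + 38·(-1) = 1
So 13⁻¹ ≡ 3 ≡ 3 (mod 38)
Check: 13 × 3 = 39 ≡ 1 (mod 38) ✓

13⁻¹ ≡ 3 (mod 38)


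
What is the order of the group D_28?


|D_n| = 2n (n rotations and n reflections)
|D_28| = 2×28 = 56

|D_28| = 56


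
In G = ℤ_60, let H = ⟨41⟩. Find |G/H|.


|⟨41⟩| = n / gcd(41, 60) = 60 / 1 = 60
H is normal (ℤ_60 is abelian).
|G/H| = |G| / |H| = 60 / 60 = 1

|G/H| = 1


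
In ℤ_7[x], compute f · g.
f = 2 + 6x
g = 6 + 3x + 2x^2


Expand and collect like terms; reduce coefficients mod 7:
x^0: 2·6 = 12 ≡ 5 (mod 7)
x^1: 2·3 + 6·6 = 42 ≡ 0 (mod 7)
x^2: 2·2 + 6·3 = 22 ≡ 1 (mod 7)
x^3: 6·2 = 12 ≡ 5 (mod 7)
Result: 5 + x^2 + 5x^3

f · g = 5 + x^2 + 5x^3


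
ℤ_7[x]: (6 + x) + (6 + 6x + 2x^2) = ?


Add coefficients mod 7:
x^0: 6 + 6 = 5 (mod 7)
x^1: 1 + 6 = 0 (mod 7)
x^2: 0 + 2 = 2 (mod 7)
Result: 5 + 2x^2

f + g = 5 + 2x^2


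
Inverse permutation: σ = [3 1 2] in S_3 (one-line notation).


To find σ⁻¹, swap domain and range:
σ(1) = 3 → σ⁻¹(3) = 1
σ(2) = 1 → σ⁻¹(1) = 2
σ(3) = 2 → σ⁻¹(2) = 3

σ⁻¹ = [2 3 1]


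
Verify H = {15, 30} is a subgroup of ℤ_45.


Subgroup test for H = {15, 30} in (ℤ_45, +):
(1) 0 ∈ H? No
(2) Closure: for all a,b ∈ H, (a+b) mod 45 ∈ H? No  [counterexample: 15 + 30 = 0 ∉ H]
(3) Inverses: for all a ∈ H, -a mod 45 ∈ H? Yes

No, H is not a subgroup of ℤ_45


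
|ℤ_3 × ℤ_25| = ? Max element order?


|ℤ_3 × ℤ_25| = 3 × 25 = 75
Max element order = lcm(3,25) = 75
Cyclic? Yes (gcd=1)

|ℤ_3×ℤ_25| = 75, max element order = 75


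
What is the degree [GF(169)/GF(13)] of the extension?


GF(169) = GF(13^2), so the extension degree is 2

[GF(169)/GF(13)] = 2


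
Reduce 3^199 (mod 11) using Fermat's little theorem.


Fermat's little theorem: if p is prime and gcd(a,p)=1, then a^(p-1) ≡ 1 (mod p)
p = 11 is prime, gcd(3,11) = 1
Reduce exponent: 199 mod 10 = 9
So 3^199 ≡ 3^9 (mod 11)
3^9 mod 11 = 4

3^199 ≡ 4 (mod 11)


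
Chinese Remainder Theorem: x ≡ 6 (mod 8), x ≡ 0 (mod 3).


m₁ = 8, m₂ = 3, gcd = 1, so CRT applies. M = m₁·m₂ = 24
Let M₁ = M/m₁ = 3, M₂ = M/m₂ = 8
Find y₁ ≡ M₁⁻¹ (mod m₁): 3⁻¹ ≡ 3 (mod 8)
Find y₂ ≡ M₂⁻¹ (mod m₂): 8⁻¹ ≡ 2 (mod 3)
x = a₁·M₁·y₁ + a₂·M₂·y₂ = 6·3·3 + 0·8·2 = 54
Reduce mod 24: x ≡ 6
Check: 6 mod 8 = 6 ✓, 6 mod 3 = 0 ✓

x ≡ 6 (mod 24)


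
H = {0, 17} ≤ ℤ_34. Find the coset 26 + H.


26 + H = {26 + h (mod 34) : h ∈ H}
26+0=26, 26+17=9
26 + H = {9, 26} = 9 + H

26 + H = {9, 26}


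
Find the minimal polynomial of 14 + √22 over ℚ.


Let α = 14 + √22. Then α - 14 = √22, so (α - 14)² = 22, giving α² - 28α + 174 = 0. Degree 2 and α ∉ ℚ, so this is the minimal polynomial.

Minimal polynomial: x² - 28x + 174


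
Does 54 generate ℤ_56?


g generates ℤ_n iff gcd(g, n) = 1
gcd(54, 56) = 2
Since gcd = 2 ≠ 1, ⟨54⟩ has order 28 < 56, so 54 is not a generator.

No, 54 does not generate ℤ_56


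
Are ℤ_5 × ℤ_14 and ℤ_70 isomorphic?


Comparing ℤ_5 × ℤ_14 and ℤ_70:
gcd(5,14) = 1, so ℤ_5 × ℤ_14 ≅ ℤ_70 (CRT)

Yes, ℤ_5 × ℤ_14 ≅ ℤ_70


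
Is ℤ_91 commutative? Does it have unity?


ℤ_91 is a commutative ring with unity 1; 91 = 7×13 is composite, so 7·13 ≡ 0 gives zero divisors (not an integral domain)
Commutative: Yes
Integral domain: No
Has unity: Yes

ℤ_91: Commutative=Yes, Unity=Yes


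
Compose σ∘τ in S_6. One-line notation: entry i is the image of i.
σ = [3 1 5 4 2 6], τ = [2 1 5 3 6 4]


σ∘τ: apply τ first, then σ
1 →τ 2 →σ 1
2 →τ 1 →σ 3
3 →τ 5 →σ 2
4 →τ 3 →σ 5
5 →τ 6 →σ 6
6 →τ 4 →σ 4

σ∘τ = [1 3 2 5 6 4]


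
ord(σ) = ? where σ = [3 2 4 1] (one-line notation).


Cycle decomposition: (1 3 4)
Cycle lengths: 3
Order = lcm(3) = 3

ord(σ) = 3


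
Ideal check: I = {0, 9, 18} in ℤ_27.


Check ideal conditions for I = {0, 9, 18} in ℤ_27:
(1) I is an additive subgroup? Yes
(2) For r ∈ ℤ_27 and a ∈ I: r·a ∈ I? Yes

Yes, I is an ideal of ℤ_27


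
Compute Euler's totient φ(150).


Factor n: 150 = 2 × 3 × 5^2
φ(n) = n · ∏(1 - 1/p) over distinct primes p | n
φ(150) = 150 · (1 - 1/2) · (1 - 1/3) · (1 - 1/5) = 40

φ(150) = 40


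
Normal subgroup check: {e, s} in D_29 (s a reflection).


H = {e, s} in D_29 (s a reflection)
r·s·r⁻¹ = sr⁻² ≠ s for n ≥ 3, so {e, s} is not closed under conjugation

No, not a normal subgroup


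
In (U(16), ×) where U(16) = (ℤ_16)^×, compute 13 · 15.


Operation: multiplication mod 16
13 · 15 = (a × b) mod 16 with a = 13, b = 15

13 · 15 = 3


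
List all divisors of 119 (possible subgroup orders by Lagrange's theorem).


Lagrange's theorem: |H| divides |G|
|G| = 119
Divisors of 119: 1, 7, 17, 119

Possible subgroup orders: {1, 7, 17, 119}


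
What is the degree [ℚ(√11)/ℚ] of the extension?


√11 has minimal polynomial x² - 11 (irreducible over ℚ since 11 is squarefree)

[ℚ(√11)/ℚ] = 2


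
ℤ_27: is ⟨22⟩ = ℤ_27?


g generates ℤ_n iff gcd(g, n) = 1
gcd(22, 27) = 1
Since gcd = 1, 22 is a generator.

Yes, 22 generates ℤ_27


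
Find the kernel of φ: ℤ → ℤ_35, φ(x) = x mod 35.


Kernel = preimage of identity
ker(φ) = {x ∈ ℤ : x ≡ 0 (mod 35)} = 35ℤ = {0, ±35, ±70, ...}

ker(φ) = 35ℤ


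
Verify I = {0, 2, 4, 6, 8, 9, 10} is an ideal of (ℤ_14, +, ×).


Check ideal conditions for I = {0, 2, 4, 6, 8, 9, 10} in ℤ_14:
(1) I is an additive subgroup? No
(2) For r ∈ ℤ_14 and a ∈ I: r·a ∈ I? No  [counterexample: r=2, a=6, r·a mod 14 = 12 ∉ I]

No, I is not an ideal of ℤ_14


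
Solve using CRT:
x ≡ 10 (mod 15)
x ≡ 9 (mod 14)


m₁ = 15, m₂ = 14, gcd = 1, so CRT applies. M = m₁·m₂ = 210
Let M₁ = M/m₁ = 14, M₂ = M/m₂ = 15
Find y₁ ≡ M₁⁻¹ (mod m₁): 14⁻¹ ≡ 14 (mod 15)
Find y₂ ≡ M₂⁻¹ (mod m₂): 15⁻¹ ≡ 1 (mod 14)
x = a₁·M₁·y₁ + a₂·M₂·y₂ = 10·14·14 + 9·15·1 = 2095
Reduce mod 210: x ≡ 205
Check: 205 mod 15 = 10 ✓, 205 mod 14 = 9 ✓

x ≡ 205 (mod 210)


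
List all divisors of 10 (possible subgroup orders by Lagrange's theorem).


Lagrange's theorem: |H| divides |G|
|G| = 10
Divisors of 10: 1, 2, 5, 10

Possible subgroup orders: {1, 2, 5, 10}


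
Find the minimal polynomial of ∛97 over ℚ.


∛97 satisfies x³ - 97 = 0, irreducible over ℚ (no rational root; 97 is not a perfect cube)

Minimal polynomial: x³ - 97


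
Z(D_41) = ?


Z(G) = {g ∈ G | gx = xg for all x ∈ G}
For odd n, Z(D_n) = {e}: no nontrivial rotation commutes with all reflections

Z(D_41) = {e}


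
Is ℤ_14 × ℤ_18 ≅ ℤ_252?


Comparing ℤ_14 × ℤ_18 and ℤ_252:
gcd(14,18) = 2 ≠ 1. Max element order in ℤ_14×ℤ_18 is lcm(14,18) = 126 < 252, so it has no element of order 252

No, ℤ_14 × ℤ_18 ≇ ℤ_252


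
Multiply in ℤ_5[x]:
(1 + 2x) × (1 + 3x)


Expand and collect like terms; reduce coefficients mod 5:
x^0: 1·1 = 1 ≡ 1 (mod 5)
x^1: 1·3 + 2·1 = 5 ≡ 0 (mod 5)
x^2: 2·3 = 6 ≡ 1 (mod 5)
Result: 1 + x^2

f · g = 1 + x^2


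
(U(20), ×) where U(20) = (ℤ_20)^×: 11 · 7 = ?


Operation: multiplication mod 20
11 · 7 = (a × b) mod 20 with a = 11, b = 7

11 · 7 = 17


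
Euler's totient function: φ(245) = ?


Factor n: 245 = 5 × 7^2
φ(n) = n · ∏(1 - 1/p) over distinct primes p | n
φ(245) = 245 · (1 - 1/5) · (1 - 1/7) = 168

φ(245) = 168


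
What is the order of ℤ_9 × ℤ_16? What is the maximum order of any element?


|ℤ_9 × ℤ_16| = 9 × 16 = 144
Max element order = lcm(9,16) = 144
Cyclic? Yes (gcd=1)

|ℤ_9×ℤ_16| = 144, max element order = 144


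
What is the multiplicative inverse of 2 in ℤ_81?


Use the extended Euclidean algorithm to write 1 = 2·s + 81·t; then s mod 81 is the inverse.
Euclidean algorithm:
  2 = 0·81 + 2
  81 = 40·2 + 1
  2 = 2·1 + 0
gcd(2,81) = 1
Back-substitution gives: 2·(-40) + 81·(1) = 1
So 2⁻¹ ≡ -40 ≡ 41 (mod 81)
Check: 2 × 41 = 82 ≡ 1 (mod 81) ✓

2⁻¹ ≡ 41 (mod 81)


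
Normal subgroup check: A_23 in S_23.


H = A_23 in S_23
A_23 has index 2 in S_23, and every subgroup of index 2 is normal

Yes, normal subgroup


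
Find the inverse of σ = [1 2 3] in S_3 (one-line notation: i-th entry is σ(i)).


To find σ⁻¹, swap domain and range:
σ(1) = 1 → σ⁻¹(1) = 1
σ(2) = 2 → σ⁻¹(2) = 2
σ(3) = 3 → σ⁻¹(3) = 3

σ⁻¹ = [1 2 3]


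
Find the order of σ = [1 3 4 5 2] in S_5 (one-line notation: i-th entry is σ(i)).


Cycle decomposition: (2 3 4 5)
Cycle lengths: 4
Order = lcm(4) = 4

ord(σ) = 4


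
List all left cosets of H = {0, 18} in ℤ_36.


H = {0, 18}, |H| = 2
Number of cosets = |G|/|H| = 36/2 = 18
0 + H = {0, 18}
1 + H = {1, 19}
2 + H = {2, 20}
3 + H = {3, 21}
4 + H = {4, 22}
5 + H = {5, 23}
6 + H = {6, 24}
7 + H = {7, 25}
8 + H = {8, 26}
9 + H = {9, 27}
10 + H = {10, 28}
11 + H = {11, 29}
12 + H = {12, 30}
13 + H = {13, 31}
14 + H = {14, 32}
15 + H = {15, 33}
16 + H = {16, 34}
17 + H = {17, 35}

Cosets: 0+H={0,18}; 1+H={1,19}; 2+H={2,20}; 3+H={3,21}; 4+H={4,22}; 5+H={5,23}; 6+H={6,24}; 7+H={7,25}; 8+H={8,26}; 9+H={9,27}; 10+H={10,28}; 11+H={11,29}; 12+H={12,30}; 13+H={13,31}; 14+H={14,32}; 15+H={15,33}; 16+H={16,34}; 17+H={17,35}


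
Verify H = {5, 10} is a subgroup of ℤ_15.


Subgroup test for H = {5, 10} in (ℤ_15, +):
(1) 0 ∈ H? No
(2) Closure: for all a,b ∈ H, (a+b) mod 15 ∈ H? No  [counterexample: 5 + 10 = 0 ∉ H]
(3) Inverses: for all a ∈ H, -a mod 15 ∈ H? Yes

No, H is not a subgroup of ℤ_15


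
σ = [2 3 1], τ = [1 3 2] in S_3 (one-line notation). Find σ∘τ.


σ∘τ: apply τ first, then σ
1 →τ 1 →σ 2
2 →τ 3 →σ 1
3 →τ 2 →σ 3

σ∘τ = [2 1 3]


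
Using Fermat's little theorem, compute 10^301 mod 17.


Fermat's little theorem: if p is prime and gcd(a,p)=1, then a^(p-1) ≡ 1 (mod p)
p = 17 is prime, gcd(10,17) = 1
Reduce exponent: 301 mod 16 = 13
So 10^301 ≡ 10^13 (mod 17)
10^13 mod 17 = 11

10^301 ≡ 11 (mod 17)


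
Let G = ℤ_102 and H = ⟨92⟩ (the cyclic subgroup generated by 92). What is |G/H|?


|⟨92⟩| = n / gcd(92, 102) = 102 / 2 = 51
H is normal (ℤ_102 is abelian).
|G/H| = |G| / |H| = 102 / 51 = 2

|G/H| = 2


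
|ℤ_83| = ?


ℤ_n has n elements.

|ℤ_83| = 83


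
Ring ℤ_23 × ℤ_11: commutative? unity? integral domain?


Direct product ring; commutative with unity (1,1); but (1,0)·(0,1) = (0,0) gives zero divisors, so not an integral domain
Commutative: Yes
Integral domain: No
Has unity: Yes

ℤ_23 × ℤ_11: Commutative=Yes, Unity=Yes


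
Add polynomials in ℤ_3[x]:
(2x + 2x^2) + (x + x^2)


Add coefficients mod 3:
x^0: 0 + 0 = 0 (mod 3)
x^1: 2 + 1 = 0 (mod 3)
x^2: 2 + 1 = 0 (mod 3)
Result: 0

f + g = 0


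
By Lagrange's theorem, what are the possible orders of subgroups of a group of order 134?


Lagrange's theorem: |H| divides |G|
|G| = 134
Divisors of 134: 1, 2, 67, 134

Possible subgroup orders: {1, 2, 67, 134}


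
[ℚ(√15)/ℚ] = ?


√15 has minimal polynomial x² - 15 (irreducible over ℚ since 15 is squarefree)

[ℚ(√15)/ℚ] = 2


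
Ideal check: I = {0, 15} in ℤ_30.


Check ideal conditions for I = {0, 15} in ℤ_30:
(1) I is an additive subgroup? Yes
(2) For r ∈ ℤ_30 and a ∈ I: r·a ∈ I? Yes

Yes, I is an ideal of ℤ_30


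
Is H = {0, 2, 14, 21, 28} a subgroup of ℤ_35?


Subgroup test for H = {0, 2, 14, 21, 28} in (ℤ_35, +):
(1) 0 ∈ H? Yes
(2) Closure: for all a,b ∈ H, (a+b) mod 35 ∈ H? No  [counterexample: 2 + 2 = 4 ∉ H]
(3) Inverses: for all a ∈ H, -a mod 35 ∈ H? No

No, H is not a subgroup of ℤ_35


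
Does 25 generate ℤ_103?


g generates ℤ_n iff gcd(g, n) = 1
gcd(25, 103) = 1
Since gcd = 1, 25 is a generator.

Yes, 25 generates ℤ_103


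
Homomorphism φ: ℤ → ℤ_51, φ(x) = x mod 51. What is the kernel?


Kernel = preimage of identity
ker(φ) = {x ∈ ℤ : x ≡ 0 (mod 51)} = 51ℤ = {0, ±51, ±102, ...}

ker(φ) = 51ℤ


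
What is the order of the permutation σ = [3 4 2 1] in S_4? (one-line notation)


Cycle decomposition: (1 3 2 4)
Cycle lengths: 4
Order = lcm(4) = 4

ord(σ) = 4


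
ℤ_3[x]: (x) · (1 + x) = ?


Expand and collect like terms; reduce coefficients mod 3:
x^0: 0·1 = 0 ≡ 0 (mod 3)
x^1: 0·1 + 1·1 = 1 ≡ 1 (mod 3)
x^2: 1·1 = 1 ≡ 1 (mod 3)
Result: x + x^2

f · g = x + x^2


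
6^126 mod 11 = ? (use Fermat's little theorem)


Fermat's little theorem: if p is prime and gcd(a,p)=1, then a^(p-1) ≡ 1 (mod p)
p = 11 is prime, gcd(6,11) = 1
Reduce exponent: 126 mod 10 = 6
So 6^126 ≡ 6^6 (mod 11)
6^6 mod 11 = 5

6^126 ≡ 5 (mod 11)


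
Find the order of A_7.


|A_n| = n!/2 (even permutations)
|A_7| = 7!/2 = 5040/2 = 2520

|A_7| = 2520


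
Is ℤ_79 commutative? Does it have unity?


ℤ_79 is a commutative ring with unity 1; 79 is prime, so ℤ_79 is a field (hence an integral domain)
Commutative: Yes
Integral domain: Yes
Has unity: Yes

ℤ_79: Commutative=Yes, Unity=Yes


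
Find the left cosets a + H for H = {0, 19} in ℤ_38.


H = {0, 19}, |H| = 2
Number of cosets = |G|/|H| = 38/2 = 19
0 + H = {0, 19}
1 + H = {1, 20}
2 + H = {2, 21}
3 + H = {3, 22}
4 + H = {4, 23}
5 + H = {5, 24}
6 + H = {6, 25}
7 + H = {7, 26}
8 + H = {8, 27}
9 + H = {9, 28}
10 + H = {10, 29}
11 + H = {11, 30}
12 + H = {12, 31}
13 + H = {13, 32}
14 + H = {14, 33}
15 + H = {15, 34}
16 + H = {16, 35}
17 + H = {17, 36}
18 + H = {18, 37}

Cosets: 0+H={0,19}; 1+H={1,20}; 2+H={2,21}; 3+H={3,22}; 4+H={4,23}; 5+H={5,24}; 6+H={6,25}; 7+H={7,26}; 8+H={8,27}; 9+H={9,28}; 10+H={10,29}; 11+H={11,30}; 12+H={12,31}; 13+H={13,32}; 14+H={14,33}; 15+H={15,34}; 16+H={16,35}; 17+H={17,36}; 18+H={18,37}


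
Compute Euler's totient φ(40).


Factor n: 40 = 2^3 × 5
φ(n) = n · ∏(1 - 1/p) over distinct primes p | n
φ(40) = 40 · (1 - 1/2) · (1 - 1/5) = 16

φ(40) = 16


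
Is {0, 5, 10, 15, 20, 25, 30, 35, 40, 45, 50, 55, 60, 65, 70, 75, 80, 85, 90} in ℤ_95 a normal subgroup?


H = {0, 5, 10, 15, 20, 25, 30, 35, 40, 45, 50, 55, 60, 65, 70, 75, 80, 85, 90} in ℤ_95
ℤ_95 is abelian; every subgroup of an abelian group is normal

Yes, normal subgroup


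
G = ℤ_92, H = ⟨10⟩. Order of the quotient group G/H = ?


|⟨10⟩| = n / gcd(10, 92) = 92 / 2 = 46
H is normal (ℤ_92 is abelian).
|G/H| = |G| / |H| = 92 / 46 = 2

|G/H| = 2


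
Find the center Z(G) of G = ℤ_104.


Z(G) = {g ∈ G | gx = xg for all x ∈ G}
ℤ_104 is abelian, so Z(G) = G

Z(ℤ_104) = ℤ_104


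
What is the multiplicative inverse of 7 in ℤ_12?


Use the extended Euclidean algorithm to write 1 = 7·s + 12·t; then s mod 12 is the inverse.
Euclidean algorithm:
  7 = 0·12 + 7
  12 = 1·7 + 5
  7 = 1·5 + 2
  5 = 2·2 + 1
  2 = 2·1 + 0
gcd(7,12) = 1
Back-substitution gives: 7·(-5) + 12·(3) = 1
So 7⁻¹ ≡ -5 ≡ 7 (mod 12)
Check: 7 × 7 = 49 ≡ 1 (mod 12) ✓

7⁻¹ ≡ 7 (mod 12)


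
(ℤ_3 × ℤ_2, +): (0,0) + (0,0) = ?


Operation: componentwise addition mod (3, 2)
(0,0) + (0,0) = ((a₁+b₁) mod 3, (a₂+b₂) mod 2) with a = (0,0), b = (0,0)

(0,0) + (0,0) = (0,0)


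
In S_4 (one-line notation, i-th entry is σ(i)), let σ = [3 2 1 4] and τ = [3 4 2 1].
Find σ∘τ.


σ∘τ: apply τ first, then σ
1 →τ 3 →σ 1
2 →τ 4 →σ 4
3 →τ 2 →σ 2
4 →τ 1 →σ 3

σ∘τ = [1 4 2 3]


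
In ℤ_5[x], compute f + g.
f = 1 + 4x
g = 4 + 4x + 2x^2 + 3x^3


Add coefficients mod 5:
x^0: 1 + 4 = 0 (mod 5)
x^1: 4 + 4 = 3 (mod 5)
x^2: 0 + 2 = 2 (mod 5)
x^3: 0 + 3 = 3 (mod 5)
Result: 3x + 2x^2 + 3x^3

f + g = 3x + 2x^2 + 3x^3


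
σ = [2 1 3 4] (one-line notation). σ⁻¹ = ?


To find σ⁻¹, swap domain and range:
σ(1) = 2 → σ⁻¹(2) = 1
σ(2) = 1 → σ⁻¹(1) = 2
σ(3) = 3 → σ⁻¹(3) = 3
σ(4) = 4 → σ⁻¹(4) = 4

σ⁻¹ = [2 1 3 4]


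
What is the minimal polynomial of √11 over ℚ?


√11 satisfies x² - 11 = 0, irreducible over ℚ since 11 is squarefree

Minimal polynomial: x² - 11


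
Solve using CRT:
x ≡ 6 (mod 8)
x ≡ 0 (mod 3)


m₁ = 8, m₂ = 3, gcd = 1, so CRT applies. M = m₁·m₂ = 24
Let M₁ = M/m₁ = 3, M₂ = M/m₂ = 8
Find y₁ ≡ M₁⁻¹ (mod m₁): 3⁻¹ ≡ 3 (mod 8)
Find y₂ ≡ M₂⁻¹ (mod m₂): 8⁻¹ ≡ 2 (mod 3)
x = a₁·M₁·y₁ + a₂·M₂·y₂ = 6·3·3 + 0·8·2 = 54
Reduce mod 24: x ≡ 6
Check: 6 mod 8 = 6 ✓, 6 mod 3 = 0 ✓

x ≡ 6 (mod 24)


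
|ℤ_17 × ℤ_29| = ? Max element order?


|ℤ_17 × ℤ_29| = 17 × 29 = 493
Max element order = lcm(17,29) = 493
Cyclic? Yes (gcd=1)

|ℤ_17×ℤ_29| = 493, max element order = 493


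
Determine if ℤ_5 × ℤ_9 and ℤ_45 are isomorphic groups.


Comparing ℤ_5 × ℤ_9 and ℤ_45:
gcd(5,9) = 1, so ℤ_5 × ℤ_9 ≅ ℤ_45 (CRT)

Yes, ℤ_5 × ℤ_9 ≅ ℤ_45


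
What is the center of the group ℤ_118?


Z(G) = {g ∈ G | gx = xg for all x ∈ G}
ℤ_118 is abelian, so Z(G) = G

Z(ℤ_118) = ℤ_118


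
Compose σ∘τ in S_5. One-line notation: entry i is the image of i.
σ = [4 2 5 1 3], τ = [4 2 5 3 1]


σ∘τ: apply τ first, then σ
1 →τ 4 →σ 1
2 →τ 2 →σ 2
3 →τ 5 →σ 3
4 →τ 3 →σ 5
5 →τ 1 →σ 4

σ∘τ = [1 2 3 5 4]


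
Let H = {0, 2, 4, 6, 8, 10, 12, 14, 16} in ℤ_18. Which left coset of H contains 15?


15 + H = {15 + h (mod 18) : h ∈ H}
15+0=15, 15+2=17, 15+4=1, 15+6=3, 15+8=5, 15+10=7, 15+12=9, 15+14=11, 15+16=13
15 + H = {1, 3, 5, 7, 9, 11, 13, 15, 17} = 1 + H

15 + H = {1, 3, 5, 7, 9, 11, 13, 15, 17}


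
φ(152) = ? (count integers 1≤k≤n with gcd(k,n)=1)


Factor n: 152 = 2^3 × 19
φ(n) = n · ∏(1 - 1/p) over distinct primes p | n
φ(152) = 152 · (1 - 1/2) · (1 - 1/19) = 72

φ(152) = 72


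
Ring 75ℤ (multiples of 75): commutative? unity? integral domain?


75ℤ is a commutative ring under +,× but has no multiplicative identity (1 ∉ 75ℤ); it has no zero divisors, but without unity it is not an integral domain
Commutative: Yes
Integral domain: No
Has unity: No

75ℤ (multiples of 75): Commutative=Yes, Unity=No


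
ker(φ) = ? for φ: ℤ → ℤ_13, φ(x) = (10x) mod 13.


Kernel = preimage of identity
ker(φ) = {x ∈ ℤ : 10x ≡ 0 (mod 13)}. gcd(10,13) = 1, so 10x ≡ 0 (mod 13) ⟺ x ≡ 0 (mod 13/1 = 13). Hence ker(φ) = 13ℤ

ker(φ) = 13ℤ


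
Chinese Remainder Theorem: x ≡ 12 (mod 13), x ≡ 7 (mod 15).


m₁ = 13, m₂ = 15, gcd = 1, so CRT applies. M = m₁·m₂ = 195
Let M₁ = M/m₁ = 15, M₂ = M/m₂ = 13
Find y₁ ≡ M₁⁻¹ (mod m₁): 15⁻¹ ≡ 7 (mod 13)
Find y₂ ≡ M₂⁻¹ (mod m₂): 13⁻¹ ≡ 7 (mod 15)
x = a₁·M₁·y₁ + a₂·M₂·y₂ = 12·15·7 + 7·13·7 = 1897
Reduce mod 195: x ≡ 142
Check: 142 mod 13 = 12 ✓, 142 mod 15 = 7 ✓

x ≡ 142 (mod 195)


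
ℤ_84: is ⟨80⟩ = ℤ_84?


g generates ℤ_n iff gcd(g, n) = 1
gcd(80, 84) = 4
Since gcd = 4 ≠ 1, ⟨80⟩ has order 21 < 84, so 80 is not a generator.

No, 80 does not generate ℤ_84


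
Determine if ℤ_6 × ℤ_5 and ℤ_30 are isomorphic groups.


Comparing ℤ_6 × ℤ_5 and ℤ_30:
gcd(6,5) = 1, so ℤ_6 × ℤ_5 ≅ ℤ_30 (CRT)

Yes, ℤ_6 × ℤ_5 ≅ ℤ_30


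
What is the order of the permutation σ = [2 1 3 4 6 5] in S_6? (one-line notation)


Cycle decomposition: (1 2) (5 6)
Cycle lengths: 2, 2
Order = lcm(2, 2) = 2

ord(σ) = 2


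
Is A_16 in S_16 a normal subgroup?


H = A_16 in S_16
A_16 has index 2 in S_16, and every subgroup of index 2 is normal

Yes, normal subgroup


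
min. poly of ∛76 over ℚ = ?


∛76 satisfies x³ - 76 = 0, irreducible over ℚ (no rational root; 76 is not a perfect cube)

Minimal polynomial: x³ - 76


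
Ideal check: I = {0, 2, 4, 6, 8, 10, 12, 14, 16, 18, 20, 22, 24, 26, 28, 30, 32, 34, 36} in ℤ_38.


Check ideal conditions for I = {0, 2, 4, 6, 8, 10, 12, 14, 16, 18, 20, 22, 24, 26, 28, 30, 32, 34, 36} in ℤ_38:
(1) I is an additive subgroup? Yes
(2) For r ∈ ℤ_38 and a ∈ I: r·a ∈ I? Yes

Yes, I is an ideal of ℤ_38


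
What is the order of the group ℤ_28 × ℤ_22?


|A × B| = |A| · |B|
|ℤ_28 × ℤ_22| = 28 × 22 = 616

|ℤ_28 × ℤ_22| = 616


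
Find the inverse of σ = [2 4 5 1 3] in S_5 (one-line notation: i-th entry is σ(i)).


To find σ⁻¹, swap domain and range:
σ(1) = 2 → σ⁻¹(2) = 1
σ(2) = 4 → σ⁻¹(4) = 2
σ(3) = 5 → σ⁻¹(5) = 3
σ(4) = 1 → σ⁻¹(1) = 4
σ(5) = 3 → σ⁻¹(3) = 5

σ⁻¹ = [4 1 5 2 3]


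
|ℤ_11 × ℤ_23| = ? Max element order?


|ℤ_11 × ℤ_23| = 11 × 23 = 253
Max element order = lcm(11,23) = 253
Cyclic? Yes (gcd=1)

|ℤ_11×ℤ_23| = 253, max element order = 253


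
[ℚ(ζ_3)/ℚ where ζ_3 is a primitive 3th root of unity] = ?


[ℚ(ζ_n):ℚ] = deg Φ_n(x) = φ(n). Here φ(3) = 2

[ℚ(ζ_3)/ℚ where ζ_3 is a primitive 3th root of unity] = 2


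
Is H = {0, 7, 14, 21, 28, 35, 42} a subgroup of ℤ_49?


Subgroup test for H = {0, 7, 14, 21, 28, 35, 42} in (ℤ_49, +):
(1) 0 ∈ H? Yes
(2) Closure: for all a,b ∈ H, (a+b) mod 49 ∈ H? Yes
(3) Inverses: for all a ∈ H, -a mod 49 ∈ H? Yes

Yes, H is a subgroup of ℤ_49


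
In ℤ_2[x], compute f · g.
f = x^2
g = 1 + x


Expand and collect like terms; reduce coefficients mod 2:
x^0: 0·1 = 0 ≡ 0 (mod 2)
x^1: 0·1 + 0·1 = 0 ≡ 0 (mod 2)
x^2: 0·1 + 1·1 = 1 ≡ 1 (mod 2)
x^3: 1·1 = 1 ≡ 1 (mod 2)
Result: x^2 + x^3

f · g = x^2 + x^3


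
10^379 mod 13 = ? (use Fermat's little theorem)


Fermat's little theorem: if p is prime and gcd(a,p)=1, then a^(p-1) ≡ 1 (mod p)
p = 13 is prime, gcd(10,13) = 1
Reduce exponent: 379 mod 12 = 7
So 10^379 ≡ 10^7 (mod 13)
10^7 mod 13 = 10

10^379 ≡ 10 (mod 13)


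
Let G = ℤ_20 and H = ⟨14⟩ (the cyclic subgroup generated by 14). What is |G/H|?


|⟨14⟩| = n / gcd(14, 20) = 20 / 2 = 10
H is normal (ℤ_20 is abelian).
|G/H| = |G| / |H| = 20 / 10 = 2

|G/H| = 2


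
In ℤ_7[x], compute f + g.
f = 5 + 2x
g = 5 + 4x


Add coefficients mod 7:
x^0: 5 + 5 = 3 (mod 7)
x^1: 2 + 4 = 6 (mod 7)
Result: 3 + 6x

f + g = 3 + 6x


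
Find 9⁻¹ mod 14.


Use the extended Euclidean algorithm to write 1 = 9·s + 14·t; then s mod 14 is the inverse.
Euclidean algorithm:
  9 = 0·14 + 9
  14 = 1·9 + 5
  9 = 1·5 + 4
  5 = 1·4 + 1
  4 = 4·1 + 0
gcd(9,14) = 1
Back-substitution gives: 9·(-3) + 14·(2) = 1
So 9⁻¹ ≡ -3 ≡ 11 (mod 14)
Check: 9 × 11 = 99 ≡ 1 (mod 14) ✓

9⁻¹ ≡ 11 (mod 14)


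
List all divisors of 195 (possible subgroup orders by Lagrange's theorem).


Lagrange's theorem: |H| divides |G|
|G| = 195
Divisors of 195: 1, 3, 5, 13, 15, 39, 65, 195

Possible subgroup orders: {1, 3, 5, 13, 15, 39, 65, 195}


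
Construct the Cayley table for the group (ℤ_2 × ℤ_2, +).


Elements: {(0,0), (0,1), (1,0), (1,1)}
Operation: componentwise addition mod (2, 2)
Entry (a, b) = ((a₁+b₁) mod 2, (a₂+b₂) mod 2)

Cayley table:
      | (0,0) | (0,1) | (1,0) | (1,1)
(0,0) | (0,0) | (0,1) | (1,0) | (1,1)
(0,1) | (0,1) | (0,0) | (1,1) | (1,0)
(1,0) | (1,0) | (1,1) | (0,0) | (0,1)
(1,1) | (1,1) | (1,0) | (0,1) | (0,0)


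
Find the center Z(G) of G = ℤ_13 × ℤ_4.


Z(G) = {g ∈ G | gx = xg for all x ∈ G}
Direct product of abelian groups is abelian, so Z(G) = G

Z(ℤ_13 × ℤ_4) = ℤ_13 × ℤ_4


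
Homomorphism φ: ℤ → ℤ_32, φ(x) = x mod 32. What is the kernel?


Kernel = preimage of identity
ker(φ) = {x ∈ ℤ : x ≡ 0 (mod 32)} = 32ℤ = {0, ±32, ±64, ...}

ker(φ) = 32ℤ


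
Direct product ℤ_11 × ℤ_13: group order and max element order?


|ℤ_11 × ℤ_13| = 11 × 13 = 143
Max element order = lcm(11,13) = 143
Cyclic? Yes (gcd=1)

|ℤ_11×ℤ_13| = 143, max element order = 143


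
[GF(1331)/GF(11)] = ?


GF(1331) = GF(11^3), so the extension degree is 3

[GF(1331)/GF(11)] = 3


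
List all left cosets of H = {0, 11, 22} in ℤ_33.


H = {0, 11, 22}, |H| = 3
Number of cosets = |G|/|H| = 33/3 = 11
0 + H = {0, 11, 22}
1 + H = {1, 12, 23}
2 + H = {2, 13, 24}
3 + H = {3, 14, 25}
4 + H = {4, 15, 26}
5 + H = {5, 16, 27}
6 + H = {6, 17, 28}
7 + H = {7, 18, 29}
8 + H = {8, 19, 30}
9 + H = {9, 20, 31}
10 + H = {10, 21, 32}

Cosets: 0+H={0,11,22}; 1+H={1,12,23}; 2+H={2,13,24}; 3+H={3,14,25}; 4+H={4,15,26}; 5+H={5,16,27}; 6+H={6,17,28}; 7+H={7,18,29}; 8+H={8,19,30}; 9+H={9,20,31}; 10+H={10,21,32}


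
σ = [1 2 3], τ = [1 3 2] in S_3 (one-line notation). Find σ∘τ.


σ∘τ: apply τ first, then σ
1 →τ 1 →σ 1
2 →τ 3 →σ 3
3 →τ 2 →σ 2

σ∘τ = [1 3 2]


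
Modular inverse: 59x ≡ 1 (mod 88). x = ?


Use the extended Euclidean algorithm to write 1 = 59·s + 88·t; then s mod 88 is the inverse.
Euclidean algorithm:
  59 = 0·88 + 59
  88 = 1·59 + 29
  59 = 2·29 + 1
  29 = 29·1 + 0
gcd(59,88) = 1
Back-substitution gives: 59·(3) + 88·(-2) = 1
So 59⁻¹ ≡ 3 ≡ 3 (mod 88)
Check: 59 × 3 = 177 ≡ 1 (mod 88) ✓

59⁻¹ ≡ 3 (mod 88)


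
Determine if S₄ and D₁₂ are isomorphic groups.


Comparing S₄ and D₁₂:
S₄ has trivial center; D₁₂ has center {e, r⁶}

No, S₄ ≇ D₁₂


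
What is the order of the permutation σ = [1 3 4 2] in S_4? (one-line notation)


Cycle decomposition: (2 3 4)
Cycle lengths: 3
Order = lcm(3) = 3

ord(σ) = 3


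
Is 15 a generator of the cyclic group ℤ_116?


g generates ℤ_n iff gcd(g, n) = 1
gcd(15, 116) = 1
Since gcd = 1, 15 is a generator.

Yes, 15 generates ℤ_116


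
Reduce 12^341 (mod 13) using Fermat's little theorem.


Fermat's little theorem: if p is prime and gcd(a,p)=1, then a^(p-1) ≡ 1 (mod p)
p = 13 is prime, gcd(12,13) = 1
Reduce exponent: 341 mod 12 = 5
So 12^341 ≡ 12^5 (mod 13)
12^5 mod 13 = 12

12^341 ≡ 12 (mod 13)


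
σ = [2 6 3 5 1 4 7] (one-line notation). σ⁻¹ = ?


To find σ⁻¹, swap domain and range:
σ(1) = 2 → σ⁻¹(2) = 1
σ(2) = 6 → σ⁻¹(6) = 2
σ(3) = 3 → σ⁻¹(3) = 3
σ(4) = 5 → σ⁻¹(5) = 4
σ(5) = 1 → σ⁻¹(1) = 5
σ(6) = 4 → σ⁻¹(4) = 6
σ(7) = 7 → σ⁻¹(7) = 7

σ⁻¹ = [5 1 3 6 4 2 7]


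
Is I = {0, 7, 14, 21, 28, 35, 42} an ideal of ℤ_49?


Check ideal conditions for I = {0, 7, 14, 21, 28, 35, 42} in ℤ_49:
(1) I is an additive subgroup? Yes
(2) For r ∈ ℤ_49 and a ∈ I: r·a ∈ I? Yes

Yes, I is an ideal of ℤ_49


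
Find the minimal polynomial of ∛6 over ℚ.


∛6 satisfies x³ - 6 = 0, irreducible over ℚ (no rational root; 6 is not a perfect cube)

Minimal polynomial: x³ - 6


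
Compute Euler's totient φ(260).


Factor n: 260 = 2^2 × 5 × 13
φ(n) = n · ∏(1 - 1/p) over distinct primes p | n
φ(260) = 260 · (1 - 1/2) · (1 - 1/5) · (1 - 1/13) = 96

φ(260) = 96


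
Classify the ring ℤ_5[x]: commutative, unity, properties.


ℤ_5 is a field (n prime), so ℤ_5[x] is a commutative integral domain with unity
Commutative: Yes
Integral domain: Yes
Has unity: Yes

ℤ_5[x]: Commutative=Yes, Unity=Yes


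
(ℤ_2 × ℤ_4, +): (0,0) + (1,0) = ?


Operation: componentwise addition mod (2, 4)
(0,0) + (1,0) = ((a₁+b₁) mod 2, (a₂+b₂) mod 4) with a = (0,0), b = (1,0)

(0,0) + (1,0) = (1,0)


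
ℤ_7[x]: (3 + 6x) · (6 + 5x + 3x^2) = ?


Expand and collect like terms; reduce coefficients mod 7:
x^0: 3·6 = 18 ≡ 4 (mod 7)
x^1: 3·5 + 6·6 = 51 ≡ 2 (mod 7)
x^2: 3·3 + 6·5 = 39 ≡ 4 (mod 7)
x^3: 6·3 = 18 ≡ 4 (mod 7)
Result: 4 + 2x + 4x^2 + 4x^3

f · g = 4 + 2x + 4x^2 + 4x^3


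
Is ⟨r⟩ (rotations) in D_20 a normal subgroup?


H = ⟨r⟩ (rotations) in D_20
The rotation subgroup ⟨r⟩ has index 2 in D_20, so it is normal

Yes, normal subgroup


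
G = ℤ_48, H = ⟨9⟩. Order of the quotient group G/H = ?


|⟨9⟩| = n / gcd(9, 48) = 48 / 3 = 16
H is normal (ℤ_48 is abelian).
|G/H| = |G| / |H| = 48 / 16 = 3

|G/H| = 3


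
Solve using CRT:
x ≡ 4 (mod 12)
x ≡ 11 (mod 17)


m₁ = 12, m₂ = 17, gcd = 1, so CRT applies. M = m₁·m₂ = 204
Let M₁ = M/m₁ = 17, M₂ = M/m₂ = 12
Find y₁ ≡ M₁⁻¹ (mod m₁): 17⁻¹ ≡ 5 (mod 12)
Find y₂ ≡ M₂⁻¹ (mod m₂): 12⁻¹ ≡ 10 (mod 17)
x = a₁·M₁·y₁ + a₂·M₂·y₂ = 4·17·5 + 11·12·10 = 1660
Reduce mod 204: x ≡ 28
Check: 28 mod 12 = 4 ✓, 28 mod 17 = 11 ✓

x ≡ 28 (mod 204)


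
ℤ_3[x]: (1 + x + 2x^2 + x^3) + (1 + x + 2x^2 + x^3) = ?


Add coefficients mod 3:
x^0: 1 + 1 = 2 (mod 3)
x^1: 1 + 1 = 2 (mod 3)
x^2: 2 + 2 = 1 (mod 3)
x^3: 1 + 1 = 2 (mod 3)
Result: 2 + 2x + x^2 + 2x^3

f + g = 2 + 2x + x^2 + 2x^3


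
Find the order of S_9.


|S_n| = n! (number of permutations of n symbols)
|S_9| = 9! = 362880

|S_9| = 362880


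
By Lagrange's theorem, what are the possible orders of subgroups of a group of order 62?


Lagrange's theorem: |H| divides |G|
|G| = 62
Divisors of 62: 1, 2, 31, 62

Possible subgroup orders: {1, 2, 31, 62}


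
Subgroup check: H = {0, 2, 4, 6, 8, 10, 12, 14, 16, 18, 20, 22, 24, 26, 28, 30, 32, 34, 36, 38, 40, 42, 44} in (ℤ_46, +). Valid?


Subgroup test for H = {0, 2, 4, 6, 8, 10, 12, 14, 16, 18, 20, 22, 24, 26, 28, 30, 32, 34, 36, 38, 40, 42, 44} in (ℤ_46, +):
(1) 0 ∈ H? Yes
(2) Closure: for all a,b ∈ H, (a+b) mod 46 ∈ H? Yes
(3) Inverses: for all a ∈ H, -a mod 46 ∈ H? Yes

Yes, H is a subgroup of ℤ_46


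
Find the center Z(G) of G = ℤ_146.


Z(G) = {g ∈ G | gx = xg for all x ∈ G}
ℤ_146 is abelian, so Z(G) = G

Z(ℤ_146) = ℤ_146


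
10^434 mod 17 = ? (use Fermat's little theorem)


Fermat's little theorem: if p is prime and gcd(a,p)=1, then a^(p-1) ≡ 1 (mod p)
p = 17 is prime, gcd(10,17) = 1
Reduce exponent: 434 mod 16 = 2
So 10^434 ≡ 10^2 (mod 17)
10^2 mod 17 = 15

10^434 ≡ 15 (mod 17)


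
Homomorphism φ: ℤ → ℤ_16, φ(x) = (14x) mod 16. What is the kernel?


Kernel = preimage of identity
ker(φ) = {x ∈ ℤ : 14x ≡ 0 (mod 16)}. gcd(14,16) = 2, so 14x ≡ 0 (mod 16) ⟺ x ≡ 0 (mod 16/2 = 8). Hence ker(φ) = 8ℤ

ker(φ) = 8ℤ


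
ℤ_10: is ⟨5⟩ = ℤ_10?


g generates ℤ_n iff gcd(g, n) = 1
gcd(5, 10) = 5
Since gcd = 5 ≠ 1, ⟨5⟩ has order 2 < 10, so 5 is not a generator.

No, 5 does not generate ℤ_10


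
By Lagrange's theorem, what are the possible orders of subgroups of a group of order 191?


Lagrange's theorem: |H| divides |G|
|G| = 191
Divisors of 191: 1, 191

Possible subgroup orders: {1, 191}


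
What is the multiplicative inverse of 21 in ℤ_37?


Use the extended Euclidean algorithm to write 1 = 21·s + 37·t; then s mod 37 is the inverse.
Euclidean algorithm:
  21 = 0·37 + 21
  37 = 1·21 + 16
  21 = 1·16 + 5
  16 = 3·5 + 1
  5 = 5·1 + 0
gcd(21,37) = 1
Back-substitution gives: 21·(-7) + 37·(4) = 1
So 21⁻¹ ≡ -7 ≡ 30 (mod 37)
Check: 21 × 30 = 630 ≡ 1 (mod 37) ✓

21⁻¹ ≡ 30 (mod 37)
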